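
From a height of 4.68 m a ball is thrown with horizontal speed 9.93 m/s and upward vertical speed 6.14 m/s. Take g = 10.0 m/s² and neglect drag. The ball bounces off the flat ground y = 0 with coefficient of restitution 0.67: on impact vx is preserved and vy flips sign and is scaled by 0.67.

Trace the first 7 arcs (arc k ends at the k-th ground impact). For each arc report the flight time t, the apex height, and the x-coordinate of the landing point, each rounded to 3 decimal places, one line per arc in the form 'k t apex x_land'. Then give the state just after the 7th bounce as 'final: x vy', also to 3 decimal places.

Arc 1: start y=4.680, vy=6.140 → t=1.760, apex=6.565, x_land=17.475, impact vy=-11.459
  bounce: vy ← 0.67·11.459 = 7.677
Arc 2: start y=0.000, vy=7.677 → t=1.535, apex=2.947, x_land=32.722, impact vy=-7.677
  bounce: vy ← 0.67·7.677 = 5.144
Arc 3: start y=0.000, vy=5.144 → t=1.029, apex=1.323, x_land=42.938, impact vy=-5.144
  bounce: vy ← 0.67·5.144 = 3.446
Arc 4: start y=0.000, vy=3.446 → t=0.689, apex=0.594, x_land=49.782, impact vy=-3.446
  bounce: vy ← 0.67·3.446 = 2.309
Arc 5: start y=0.000, vy=2.309 → t=0.462, apex=0.267, x_land=54.368, impact vy=-2.309
  bounce: vy ← 0.67·2.309 = 1.547
Arc 6: start y=0.000, vy=1.547 → t=0.309, apex=0.120, x_land=57.441, impact vy=-1.547
  bounce: vy ← 0.67·1.547 = 1.037
Arc 7: start y=0.000, vy=1.037 → t=0.207, apex=0.054, x_land=59.499, impact vy=-1.037
  bounce: vy ← 0.67·1.037 = 0.694

1 1.760 6.565 17.475
2 1.535 2.947 32.722
3 1.029 1.323 42.938
4 0.689 0.594 49.782
5 0.462 0.267 54.368
6 0.309 0.120 57.441
7 0.207 0.054 59.499
final: 59.499 0.694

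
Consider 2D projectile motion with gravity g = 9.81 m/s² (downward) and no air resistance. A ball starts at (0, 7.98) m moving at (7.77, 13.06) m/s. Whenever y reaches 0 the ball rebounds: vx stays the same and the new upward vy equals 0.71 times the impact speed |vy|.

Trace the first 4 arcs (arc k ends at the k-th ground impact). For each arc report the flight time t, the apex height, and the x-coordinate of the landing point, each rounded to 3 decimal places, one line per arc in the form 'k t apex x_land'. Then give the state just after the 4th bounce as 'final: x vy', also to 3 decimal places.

1 3.175 16.673 24.670
2 2.618 8.405 45.012
3 1.859 4.237 59.455
4 1.320 2.136 69.710
final: 69.710 4.596

Arc 1: start y=7.980, vy=13.060 → t=3.175, apex=16.673, x_land=24.670, impact vy=-18.087
  bounce: vy ← 0.71·18.087 = 12.842
Arc 2: start y=0.000, vy=12.842 → t=2.618, apex=8.405, x_land=45.012, impact vy=-12.842
  bounce: vy ← 0.71·12.842 = 9.118
Arc 3: start y=0.000, vy=9.118 → t=1.859, apex=4.237, x_land=59.455, impact vy=-9.118
  bounce: vy ← 0.71·9.118 = 6.473
Arc 4: start y=0.000, vy=6.473 → t=1.320, apex=2.136, x_land=69.710, impact vy=-6.473
  bounce: vy ← 0.71·6.473 = 4.596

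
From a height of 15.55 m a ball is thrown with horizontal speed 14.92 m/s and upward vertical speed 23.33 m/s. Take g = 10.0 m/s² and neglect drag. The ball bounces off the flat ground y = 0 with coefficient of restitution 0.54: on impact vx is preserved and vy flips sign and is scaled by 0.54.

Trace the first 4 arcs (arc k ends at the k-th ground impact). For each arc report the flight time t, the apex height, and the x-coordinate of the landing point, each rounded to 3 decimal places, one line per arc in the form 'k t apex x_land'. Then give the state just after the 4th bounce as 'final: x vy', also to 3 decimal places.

1 5.258 42.764 78.442
2 3.158 12.470 125.567
3 1.706 3.636 151.014
4 0.921 1.060 164.756
final: 164.756 2.487

Arc 1: start y=15.550, vy=23.330 → t=5.258, apex=42.764, x_land=78.442, impact vy=-29.245
  bounce: vy ← 0.54·29.245 = 15.792
Arc 2: start y=0.000, vy=15.792 → t=3.158, apex=12.470, x_land=125.567, impact vy=-15.792
  bounce: vy ← 0.54·15.792 = 8.528
Arc 3: start y=0.000, vy=8.528 → t=1.706, apex=3.636, x_land=151.014, impact vy=-8.528
  bounce: vy ← 0.54·8.528 = 4.605
Arc 4: start y=0.000, vy=4.605 → t=0.921, apex=1.060, x_land=164.756, impact vy=-4.605
  bounce: vy ← 0.54·4.605 = 2.487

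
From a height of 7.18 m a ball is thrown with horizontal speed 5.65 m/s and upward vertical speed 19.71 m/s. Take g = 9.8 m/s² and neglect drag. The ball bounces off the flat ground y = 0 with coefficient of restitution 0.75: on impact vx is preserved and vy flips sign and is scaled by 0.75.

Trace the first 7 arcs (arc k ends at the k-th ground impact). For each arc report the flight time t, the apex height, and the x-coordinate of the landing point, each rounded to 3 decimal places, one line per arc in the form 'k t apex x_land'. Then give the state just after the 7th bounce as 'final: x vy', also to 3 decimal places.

Arc 1: start y=7.180, vy=19.710 → t=4.359, apex=27.001, x_land=24.626, impact vy=-23.005
  bounce: vy ← 0.75·23.005 = 17.253
Arc 2: start y=0.000, vy=17.253 → t=3.521, apex=15.188, x_land=44.521, impact vy=-17.253
  bounce: vy ← 0.75·17.253 = 12.940
Arc 3: start y=0.000, vy=12.940 → t=2.641, apex=8.543, x_land=59.441, impact vy=-12.940
  bounce: vy ← 0.75·12.940 = 9.705
Arc 4: start y=0.000, vy=9.705 → t=1.981, apex=4.806, x_land=70.632, impact vy=-9.705
  bounce: vy ← 0.75·9.705 = 7.279
Arc 5: start y=0.000, vy=7.279 → t=1.485, apex=2.703, x_land=79.025, impact vy=-7.279
  bounce: vy ← 0.75·7.279 = 5.459
Arc 6: start y=0.000, vy=5.459 → t=1.114, apex=1.520, x_land=85.319, impact vy=-5.459
  bounce: vy ← 0.75·5.459 = 4.094
Arc 7: start y=0.000, vy=4.094 → t=0.836, apex=0.855, x_land=90.040, impact vy=-4.094
  bounce: vy ← 0.75·4.094 = 3.071

1 4.359 27.001 24.626
2 3.521 15.188 44.521
3 2.641 8.543 59.441
4 1.981 4.806 70.632
5 1.485 2.703 79.025
6 1.114 1.520 85.319
7 0.836 0.855 90.040
final: 90.040 3.071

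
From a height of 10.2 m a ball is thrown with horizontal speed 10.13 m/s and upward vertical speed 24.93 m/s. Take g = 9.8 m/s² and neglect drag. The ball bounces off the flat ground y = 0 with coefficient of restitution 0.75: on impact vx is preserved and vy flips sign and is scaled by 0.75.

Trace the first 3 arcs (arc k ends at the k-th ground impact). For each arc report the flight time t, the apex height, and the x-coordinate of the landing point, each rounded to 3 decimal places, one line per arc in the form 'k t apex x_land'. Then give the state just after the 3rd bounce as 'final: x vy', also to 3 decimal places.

1 5.468 41.909 55.395
2 4.387 23.574 99.834
3 3.290 13.260 133.162
final: 133.162 12.091

Arc 1: start y=10.200, vy=24.930 → t=5.468, apex=41.909, x_land=55.395, impact vy=-28.661
  bounce: vy ← 0.75·28.661 = 21.495
Arc 2: start y=0.000, vy=21.495 → t=4.387, apex=23.574, x_land=99.834, impact vy=-21.495
  bounce: vy ← 0.75·21.495 = 16.122
Arc 3: start y=0.000, vy=16.122 → t=3.290, apex=13.260, x_land=133.162, impact vy=-16.122
  bounce: vy ← 0.75·16.122 = 12.091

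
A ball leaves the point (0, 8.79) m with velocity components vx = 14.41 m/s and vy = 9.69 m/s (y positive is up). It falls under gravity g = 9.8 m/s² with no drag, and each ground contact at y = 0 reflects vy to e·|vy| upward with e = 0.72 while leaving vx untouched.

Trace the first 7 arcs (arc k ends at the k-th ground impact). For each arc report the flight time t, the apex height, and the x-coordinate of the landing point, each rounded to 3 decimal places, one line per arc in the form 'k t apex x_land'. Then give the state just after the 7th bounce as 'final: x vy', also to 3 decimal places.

Arc 1: start y=8.790, vy=9.690 → t=2.654, apex=13.581, x_land=38.238, impact vy=-16.315
  bounce: vy ← 0.72·16.315 = 11.747
Arc 2: start y=0.000, vy=11.747 → t=2.397, apex=7.040, x_land=72.783, impact vy=-11.747
  bounce: vy ← 0.72·11.747 = 8.458
Arc 3: start y=0.000, vy=8.458 → t=1.726, apex=3.650, x_land=97.656, impact vy=-8.458
  bounce: vy ← 0.72·8.458 = 6.090
Arc 4: start y=0.000, vy=6.090 → t=1.243, apex=1.892, x_land=115.564, impact vy=-6.090
  bounce: vy ← 0.72·6.090 = 4.384
Arc 5: start y=0.000, vy=4.384 → t=0.895, apex=0.981, x_land=128.458, impact vy=-4.384
  bounce: vy ← 0.72·4.384 = 3.157
Arc 6: start y=0.000, vy=3.157 → t=0.644, apex=0.508, x_land=137.742, impact vy=-3.157
  bounce: vy ← 0.72·3.157 = 2.273
Arc 7: start y=0.000, vy=2.273 → t=0.464, apex=0.264, x_land=144.426, impact vy=-2.273
  bounce: vy ← 0.72·2.273 = 1.636

1 2.654 13.581 38.238
2 2.397 7.040 72.783
3 1.726 3.650 97.656
4 1.243 1.892 115.564
5 0.895 0.981 128.458
6 0.644 0.508 137.742
7 0.464 0.264 144.426
final: 144.426 1.636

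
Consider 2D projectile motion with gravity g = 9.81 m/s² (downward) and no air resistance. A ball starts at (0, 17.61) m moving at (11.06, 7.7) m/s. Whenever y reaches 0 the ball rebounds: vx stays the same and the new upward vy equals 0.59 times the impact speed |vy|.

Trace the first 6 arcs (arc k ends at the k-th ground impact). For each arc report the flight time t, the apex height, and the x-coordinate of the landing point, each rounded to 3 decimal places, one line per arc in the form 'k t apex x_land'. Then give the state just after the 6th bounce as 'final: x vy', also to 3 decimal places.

1 2.836 20.632 31.364
2 2.420 7.182 58.131
3 1.428 2.500 73.923
4 0.842 0.870 83.240
5 0.497 0.303 88.737
6 0.293 0.105 91.981
final: 91.981 0.849

Arc 1: start y=17.610, vy=7.700 → t=2.836, apex=20.632, x_land=31.364, impact vy=-20.120
  bounce: vy ← 0.59·20.120 = 11.871
Arc 2: start y=0.000, vy=11.871 → t=2.420, apex=7.182, x_land=58.131, impact vy=-11.871
  bounce: vy ← 0.59·11.871 = 7.004
Arc 3: start y=0.000, vy=7.004 → t=1.428, apex=2.500, x_land=73.923, impact vy=-7.004
  bounce: vy ← 0.59·7.004 = 4.132
Arc 4: start y=0.000, vy=4.132 → t=0.842, apex=0.870, x_land=83.240, impact vy=-4.132
  bounce: vy ← 0.59·4.132 = 2.438
Arc 5: start y=0.000, vy=2.438 → t=0.497, apex=0.303, x_land=88.737, impact vy=-2.438
  bounce: vy ← 0.59·2.438 = 1.438
Arc 6: start y=0.000, vy=1.438 → t=0.293, apex=0.105, x_land=91.981, impact vy=-1.438
  bounce: vy ← 0.59·1.438 = 0.849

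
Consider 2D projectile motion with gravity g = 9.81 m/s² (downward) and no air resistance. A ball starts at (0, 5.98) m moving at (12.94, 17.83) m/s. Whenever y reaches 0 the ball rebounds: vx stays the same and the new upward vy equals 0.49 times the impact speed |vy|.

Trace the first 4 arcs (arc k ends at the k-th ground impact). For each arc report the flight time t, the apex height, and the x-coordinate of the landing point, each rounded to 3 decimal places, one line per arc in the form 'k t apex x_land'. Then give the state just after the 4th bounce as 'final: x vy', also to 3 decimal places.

1 3.944 22.183 51.038
2 2.084 5.326 78.006
3 1.021 1.279 91.220
4 0.500 0.307 97.695
final: 97.695 1.203

Arc 1: start y=5.980, vy=17.830 → t=3.944, apex=22.183, x_land=51.038, impact vy=-20.862
  bounce: vy ← 0.49·20.862 = 10.223
Arc 2: start y=0.000, vy=10.223 → t=2.084, apex=5.326, x_land=78.006, impact vy=-10.223
  bounce: vy ← 0.49·10.223 = 5.009
Arc 3: start y=0.000, vy=5.009 → t=1.021, apex=1.279, x_land=91.220, impact vy=-5.009
  bounce: vy ← 0.49·5.009 = 2.454
Arc 4: start y=0.000, vy=2.454 → t=0.500, apex=0.307, x_land=97.695, impact vy=-2.454
  bounce: vy ← 0.49·2.454 = 1.203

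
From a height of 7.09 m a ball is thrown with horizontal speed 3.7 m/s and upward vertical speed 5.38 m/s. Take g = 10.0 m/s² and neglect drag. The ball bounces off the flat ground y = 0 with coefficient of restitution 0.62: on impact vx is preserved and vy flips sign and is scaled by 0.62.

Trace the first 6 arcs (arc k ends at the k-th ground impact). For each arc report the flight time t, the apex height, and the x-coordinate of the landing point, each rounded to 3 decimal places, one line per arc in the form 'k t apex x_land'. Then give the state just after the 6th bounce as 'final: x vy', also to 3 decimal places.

Arc 1: start y=7.090, vy=5.380 → t=1.845, apex=8.537, x_land=6.825, impact vy=-13.067
  bounce: vy ← 0.62·13.067 = 8.101
Arc 2: start y=0.000, vy=8.101 → t=1.620, apex=3.282, x_land=12.820, impact vy=-8.101
  bounce: vy ← 0.62·8.101 = 5.023
Arc 3: start y=0.000, vy=5.023 → t=1.005, apex=1.261, x_land=16.537, impact vy=-5.023
  bounce: vy ← 0.62·5.023 = 3.114
Arc 4: start y=0.000, vy=3.114 → t=0.623, apex=0.485, x_land=18.842, impact vy=-3.114
  bounce: vy ← 0.62·3.114 = 1.931
Arc 5: start y=0.000, vy=1.931 → t=0.386, apex=0.186, x_land=20.271, impact vy=-1.931
  bounce: vy ← 0.62·1.931 = 1.197
Arc 6: start y=0.000, vy=1.197 → t=0.239, apex=0.072, x_land=21.157, impact vy=-1.197
  bounce: vy ← 0.62·1.197 = 0.742

1 1.845 8.537 6.825
2 1.620 3.282 12.820
3 1.005 1.261 16.537
4 0.623 0.485 18.842
5 0.386 0.186 20.271
6 0.239 0.072 21.157
final: 21.157 0.742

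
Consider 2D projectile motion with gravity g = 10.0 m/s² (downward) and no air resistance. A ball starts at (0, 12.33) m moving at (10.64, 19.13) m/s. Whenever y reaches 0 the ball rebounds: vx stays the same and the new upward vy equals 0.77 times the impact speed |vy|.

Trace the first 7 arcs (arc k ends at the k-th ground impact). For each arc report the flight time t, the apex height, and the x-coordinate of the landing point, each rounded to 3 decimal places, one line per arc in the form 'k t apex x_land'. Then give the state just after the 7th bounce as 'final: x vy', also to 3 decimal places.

1 4.388 30.628 46.688
2 3.811 18.159 87.242
3 2.935 10.767 118.469
4 2.260 6.384 142.514
5 1.740 3.785 161.028
6 1.340 2.244 175.284
7 1.032 1.330 186.261
final: 186.261 3.972

Arc 1: start y=12.330, vy=19.130 → t=4.388, apex=30.628, x_land=46.688, impact vy=-24.750
  bounce: vy ← 0.77·24.750 = 19.057
Arc 2: start y=0.000, vy=19.057 → t=3.811, apex=18.159, x_land=87.242, impact vy=-19.057
  bounce: vy ← 0.77·19.057 = 14.674
Arc 3: start y=0.000, vy=14.674 → t=2.935, apex=10.767, x_land=118.469, impact vy=-14.674
  bounce: vy ← 0.77·14.674 = 11.299
Arc 4: start y=0.000, vy=11.299 → t=2.260, apex=6.384, x_land=142.514, impact vy=-11.299
  bounce: vy ← 0.77·11.299 = 8.700
Arc 5: start y=0.000, vy=8.700 → t=1.740, apex=3.785, x_land=161.028, impact vy=-8.700
  bounce: vy ← 0.77·8.700 = 6.699
Arc 6: start y=0.000, vy=6.699 → t=1.340, apex=2.244, x_land=175.284, impact vy=-6.699
  bounce: vy ← 0.77·6.699 = 5.158
Arc 7: start y=0.000, vy=5.158 → t=1.032, apex=1.330, x_land=186.261, impact vy=-5.158
  bounce: vy ← 0.77·5.158 = 3.972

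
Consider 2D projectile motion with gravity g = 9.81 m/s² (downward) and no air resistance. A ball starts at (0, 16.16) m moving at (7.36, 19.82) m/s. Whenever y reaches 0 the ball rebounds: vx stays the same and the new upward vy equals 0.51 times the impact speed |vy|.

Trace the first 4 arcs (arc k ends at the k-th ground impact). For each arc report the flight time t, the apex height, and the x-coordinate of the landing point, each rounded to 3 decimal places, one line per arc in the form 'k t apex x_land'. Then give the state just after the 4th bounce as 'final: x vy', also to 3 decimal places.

Arc 1: start y=16.160, vy=19.820 → t=4.736, apex=36.182, x_land=34.860, impact vy=-26.644
  bounce: vy ← 0.51·26.644 = 13.588
Arc 2: start y=0.000, vy=13.588 → t=2.770, apex=9.411, x_land=55.249, impact vy=-13.588
  bounce: vy ← 0.51·13.588 = 6.930
Arc 3: start y=0.000, vy=6.930 → t=1.413, apex=2.448, x_land=65.648, impact vy=-6.930
  bounce: vy ← 0.51·6.930 = 3.534
Arc 4: start y=0.000, vy=3.534 → t=0.721, apex=0.637, x_land=70.951, impact vy=-3.534
  bounce: vy ← 0.51·3.534 = 1.803

1 4.736 36.182 34.860
2 2.770 9.411 55.249
3 1.413 2.448 65.648
4 0.721 0.637 70.951
final: 70.951 1.803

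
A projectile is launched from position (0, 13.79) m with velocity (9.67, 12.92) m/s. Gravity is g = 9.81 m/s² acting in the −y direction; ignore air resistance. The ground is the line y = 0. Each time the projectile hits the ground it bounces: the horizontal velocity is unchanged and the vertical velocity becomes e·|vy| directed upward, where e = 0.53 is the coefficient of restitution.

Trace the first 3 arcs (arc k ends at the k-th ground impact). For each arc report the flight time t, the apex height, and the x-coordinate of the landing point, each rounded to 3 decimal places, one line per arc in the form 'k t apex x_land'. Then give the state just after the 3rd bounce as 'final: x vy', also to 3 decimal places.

Arc 1: start y=13.790, vy=12.920 → t=3.449, apex=22.298, x_land=33.353, impact vy=-20.916
  bounce: vy ← 0.53·20.916 = 11.086
Arc 2: start y=0.000, vy=11.086 → t=2.260, apex=6.264, x_land=55.208, impact vy=-11.086
  bounce: vy ← 0.53·11.086 = 5.875
Arc 3: start y=0.000, vy=5.875 → t=1.198, apex=1.759, x_land=66.791, impact vy=-5.875
  bounce: vy ← 0.53·5.875 = 3.114

1 3.449 22.298 33.353
2 2.260 6.264 55.208
3 1.198 1.759 66.791
final: 66.791 3.114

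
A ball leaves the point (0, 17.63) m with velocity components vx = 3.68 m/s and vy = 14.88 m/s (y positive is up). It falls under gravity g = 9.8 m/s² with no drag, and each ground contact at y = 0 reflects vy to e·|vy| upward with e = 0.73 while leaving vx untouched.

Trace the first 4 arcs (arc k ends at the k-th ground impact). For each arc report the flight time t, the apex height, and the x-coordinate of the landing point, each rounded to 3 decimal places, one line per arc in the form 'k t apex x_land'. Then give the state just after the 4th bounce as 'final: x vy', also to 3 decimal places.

Arc 1: start y=17.630, vy=14.880 → t=3.948, apex=28.927, x_land=14.529, impact vy=-23.811
  bounce: vy ← 0.73·23.811 = 17.382
Arc 2: start y=0.000, vy=17.382 → t=3.547, apex=15.415, x_land=27.583, impact vy=-17.382
  bounce: vy ← 0.73·17.382 = 12.689
Arc 3: start y=0.000, vy=12.689 → t=2.590, apex=8.215, x_land=37.113, impact vy=-12.689
  bounce: vy ← 0.73·12.689 = 9.263
Arc 4: start y=0.000, vy=9.263 → t=1.890, apex=4.378, x_land=44.069, impact vy=-9.263
  bounce: vy ← 0.73·9.263 = 6.762

1 3.948 28.927 14.529
2 3.547 15.415 27.583
3 2.590 8.215 37.113
4 1.890 4.378 44.069
final: 44.069 6.762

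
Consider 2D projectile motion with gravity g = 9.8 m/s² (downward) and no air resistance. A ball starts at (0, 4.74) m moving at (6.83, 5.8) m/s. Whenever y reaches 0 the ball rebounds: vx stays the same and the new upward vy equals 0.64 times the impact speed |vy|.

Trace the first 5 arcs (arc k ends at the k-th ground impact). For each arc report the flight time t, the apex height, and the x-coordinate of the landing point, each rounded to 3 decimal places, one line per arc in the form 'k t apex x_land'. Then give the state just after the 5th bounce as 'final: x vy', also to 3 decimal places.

1 1.740 6.456 11.882
2 1.469 2.645 21.917
3 0.940 1.083 28.340
4 0.602 0.444 32.450
5 0.385 0.182 35.081
final: 35.081 1.208

Arc 1: start y=4.740, vy=5.800 → t=1.740, apex=6.456, x_land=11.882, impact vy=-11.249
  bounce: vy ← 0.64·11.249 = 7.199
Arc 2: start y=0.000, vy=7.199 → t=1.469, apex=2.645, x_land=21.917, impact vy=-7.199
  bounce: vy ← 0.64·7.199 = 4.608
Arc 3: start y=0.000, vy=4.608 → t=0.940, apex=1.083, x_land=28.340, impact vy=-4.608
  bounce: vy ← 0.64·4.608 = 2.949
Arc 4: start y=0.000, vy=2.949 → t=0.602, apex=0.444, x_land=32.450, impact vy=-2.949
  bounce: vy ← 0.64·2.949 = 1.887
Arc 5: start y=0.000, vy=1.887 → t=0.385, apex=0.182, x_land=35.081, impact vy=-1.887
  bounce: vy ← 0.64·1.887 = 1.208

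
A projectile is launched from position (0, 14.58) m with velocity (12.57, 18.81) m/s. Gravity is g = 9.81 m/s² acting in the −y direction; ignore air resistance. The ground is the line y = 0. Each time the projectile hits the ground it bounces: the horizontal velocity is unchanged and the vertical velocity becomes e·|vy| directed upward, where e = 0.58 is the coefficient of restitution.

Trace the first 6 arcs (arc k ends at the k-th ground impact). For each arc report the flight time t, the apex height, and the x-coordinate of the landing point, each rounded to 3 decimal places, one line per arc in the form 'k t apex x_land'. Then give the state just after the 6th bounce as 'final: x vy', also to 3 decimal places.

Arc 1: start y=14.580, vy=18.810 → t=4.496, apex=32.613, x_land=56.515, impact vy=-25.296
  bounce: vy ← 0.58·25.296 = 14.672
Arc 2: start y=0.000, vy=14.672 → t=2.991, apex=10.971, x_land=94.113, impact vy=-14.672
  bounce: vy ← 0.58·14.672 = 8.509
Arc 3: start y=0.000, vy=8.509 → t=1.735, apex=3.691, x_land=115.921, impact vy=-8.509
  bounce: vy ← 0.58·8.509 = 4.936
Arc 4: start y=0.000, vy=4.936 → t=1.006, apex=1.242, x_land=128.569, impact vy=-4.936
  bounce: vy ← 0.58·4.936 = 2.863
Arc 5: start y=0.000, vy=2.863 → t=0.584, apex=0.418, x_land=135.905, impact vy=-2.863
  bounce: vy ← 0.58·2.863 = 1.660
Arc 6: start y=0.000, vy=1.660 → t=0.338, apex=0.141, x_land=140.160, impact vy=-1.660
  bounce: vy ← 0.58·1.660 = 0.963

1 4.496 32.613 56.515
2 2.991 10.971 94.113
3 1.735 3.691 115.921
4 1.006 1.242 128.569
5 0.584 0.418 135.905
6 0.338 0.141 140.160
final: 140.160 0.963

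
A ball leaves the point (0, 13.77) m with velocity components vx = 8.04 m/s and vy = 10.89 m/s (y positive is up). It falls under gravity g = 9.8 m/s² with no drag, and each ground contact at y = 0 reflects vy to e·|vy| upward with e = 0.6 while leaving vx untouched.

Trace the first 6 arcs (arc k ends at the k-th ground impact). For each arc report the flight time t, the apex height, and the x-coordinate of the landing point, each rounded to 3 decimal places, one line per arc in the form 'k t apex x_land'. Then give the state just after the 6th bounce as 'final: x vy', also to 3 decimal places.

1 3.122 19.821 25.104
2 2.413 7.135 44.509
3 1.448 2.569 56.151
4 0.869 0.925 63.137
5 0.521 0.333 67.328
6 0.313 0.120 69.843
final: 69.843 0.920

Arc 1: start y=13.770, vy=10.890 → t=3.122, apex=19.821, x_land=25.104, impact vy=-19.710
  bounce: vy ← 0.6·19.710 = 11.826
Arc 2: start y=0.000, vy=11.826 → t=2.413, apex=7.135, x_land=44.509, impact vy=-11.826
  bounce: vy ← 0.6·11.826 = 7.096
Arc 3: start y=0.000, vy=7.096 → t=1.448, apex=2.569, x_land=56.151, impact vy=-7.096
  bounce: vy ← 0.6·7.096 = 4.257
Arc 4: start y=0.000, vy=4.257 → t=0.869, apex=0.925, x_land=63.137, impact vy=-4.257
  bounce: vy ← 0.6·4.257 = 2.554
Arc 5: start y=0.000, vy=2.554 → t=0.521, apex=0.333, x_land=67.328, impact vy=-2.554
  bounce: vy ← 0.6·2.554 = 1.533
Arc 6: start y=0.000, vy=1.533 → t=0.313, apex=0.120, x_land=69.843, impact vy=-1.533
  bounce: vy ← 0.6·1.533 = 0.920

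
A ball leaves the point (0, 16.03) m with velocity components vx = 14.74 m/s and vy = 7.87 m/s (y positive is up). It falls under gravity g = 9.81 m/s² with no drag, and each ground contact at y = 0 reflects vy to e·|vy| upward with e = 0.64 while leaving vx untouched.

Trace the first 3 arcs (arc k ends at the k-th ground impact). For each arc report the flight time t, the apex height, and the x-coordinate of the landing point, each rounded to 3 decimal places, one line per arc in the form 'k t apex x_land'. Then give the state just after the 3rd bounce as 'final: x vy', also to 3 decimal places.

Arc 1: start y=16.030, vy=7.870 → t=2.780, apex=19.187, x_land=40.978, impact vy=-19.402
  bounce: vy ← 0.64·19.402 = 12.417
Arc 2: start y=0.000, vy=12.417 → t=2.532, apex=7.859, x_land=78.293, impact vy=-12.417
  bounce: vy ← 0.64·12.417 = 7.947
Arc 3: start y=0.000, vy=7.947 → t=1.620, apex=3.219, x_land=102.175, impact vy=-7.947
  bounce: vy ← 0.64·7.947 = 5.086

1 2.780 19.187 40.978
2 2.532 7.859 78.293
3 1.620 3.219 102.175
final: 102.175 5.086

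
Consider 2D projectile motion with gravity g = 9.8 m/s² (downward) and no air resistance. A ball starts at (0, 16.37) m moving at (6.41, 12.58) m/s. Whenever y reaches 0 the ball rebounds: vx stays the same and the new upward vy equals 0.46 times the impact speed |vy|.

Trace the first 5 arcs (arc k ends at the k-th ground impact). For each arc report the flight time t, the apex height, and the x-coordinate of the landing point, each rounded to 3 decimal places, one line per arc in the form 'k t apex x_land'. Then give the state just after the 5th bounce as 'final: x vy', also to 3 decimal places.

1 3.517 24.444 22.545
2 2.055 5.172 35.717
3 0.945 1.094 41.776
4 0.435 0.232 44.563
5 0.200 0.049 45.845
final: 45.845 0.451

Arc 1: start y=16.370, vy=12.580 → t=3.517, apex=24.444, x_land=22.545, impact vy=-21.889
  bounce: vy ← 0.46·21.889 = 10.069
Arc 2: start y=0.000, vy=10.069 → t=2.055, apex=5.172, x_land=35.717, impact vy=-10.069
  bounce: vy ← 0.46·10.069 = 4.632
Arc 3: start y=0.000, vy=4.632 → t=0.945, apex=1.094, x_land=41.776, impact vy=-4.632
  bounce: vy ← 0.46·4.632 = 2.131
Arc 4: start y=0.000, vy=2.131 → t=0.435, apex=0.232, x_land=44.563, impact vy=-2.131
  bounce: vy ← 0.46·2.131 = 0.980
Arc 5: start y=0.000, vy=0.980 → t=0.200, apex=0.049, x_land=45.845, impact vy=-0.980
  bounce: vy ← 0.46·0.980 = 0.451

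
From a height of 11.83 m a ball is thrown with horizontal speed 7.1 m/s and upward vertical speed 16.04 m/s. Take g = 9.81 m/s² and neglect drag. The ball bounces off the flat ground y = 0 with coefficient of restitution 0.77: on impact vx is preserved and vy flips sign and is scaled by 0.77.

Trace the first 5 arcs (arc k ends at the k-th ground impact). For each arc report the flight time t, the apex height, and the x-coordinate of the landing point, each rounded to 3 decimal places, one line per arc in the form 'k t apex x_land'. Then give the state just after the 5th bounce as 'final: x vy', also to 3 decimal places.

1 3.890 24.943 27.620
2 3.473 14.789 52.277
3 2.674 8.768 71.262
4 2.059 5.199 85.881
5 1.585 3.082 97.138
final: 97.138 5.988

Arc 1: start y=11.830, vy=16.040 → t=3.890, apex=24.943, x_land=27.620, impact vy=-22.122
  bounce: vy ← 0.77·22.122 = 17.034
Arc 2: start y=0.000, vy=17.034 → t=3.473, apex=14.789, x_land=52.277, impact vy=-17.034
  bounce: vy ← 0.77·17.034 = 13.116
Arc 3: start y=0.000, vy=13.116 → t=2.674, apex=8.768, x_land=71.262, impact vy=-13.116
  bounce: vy ← 0.77·13.116 = 10.099
Arc 4: start y=0.000, vy=10.099 → t=2.059, apex=5.199, x_land=85.881, impact vy=-10.099
  bounce: vy ← 0.77·10.099 = 7.777
Arc 5: start y=0.000, vy=7.777 → t=1.585, apex=3.082, x_land=97.138, impact vy=-7.777
  bounce: vy ← 0.77·7.777 = 5.988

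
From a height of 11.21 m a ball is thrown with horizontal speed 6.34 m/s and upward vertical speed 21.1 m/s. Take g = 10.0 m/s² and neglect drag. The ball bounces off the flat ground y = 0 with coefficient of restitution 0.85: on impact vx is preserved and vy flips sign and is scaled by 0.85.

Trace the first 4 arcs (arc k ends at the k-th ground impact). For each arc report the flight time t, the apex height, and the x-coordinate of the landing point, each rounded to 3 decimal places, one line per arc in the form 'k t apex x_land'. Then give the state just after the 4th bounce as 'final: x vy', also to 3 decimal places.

1 4.697 33.471 29.781
2 4.398 24.182 57.667
3 3.739 17.472 81.370
4 3.178 12.623 101.517
final: 101.517 13.506

Arc 1: start y=11.210, vy=21.100 → t=4.697, apex=33.471, x_land=29.781, impact vy=-25.873
  bounce: vy ← 0.85·25.873 = 21.992
Arc 2: start y=0.000, vy=21.992 → t=4.398, apex=24.182, x_land=57.667, impact vy=-21.992
  bounce: vy ← 0.85·21.992 = 18.693
Arc 3: start y=0.000, vy=18.693 → t=3.739, apex=17.472, x_land=81.370, impact vy=-18.693
  bounce: vy ← 0.85·18.693 = 15.889
Arc 4: start y=0.000, vy=15.889 → t=3.178, apex=12.623, x_land=101.517, impact vy=-15.889
  bounce: vy ← 0.85·15.889 = 13.506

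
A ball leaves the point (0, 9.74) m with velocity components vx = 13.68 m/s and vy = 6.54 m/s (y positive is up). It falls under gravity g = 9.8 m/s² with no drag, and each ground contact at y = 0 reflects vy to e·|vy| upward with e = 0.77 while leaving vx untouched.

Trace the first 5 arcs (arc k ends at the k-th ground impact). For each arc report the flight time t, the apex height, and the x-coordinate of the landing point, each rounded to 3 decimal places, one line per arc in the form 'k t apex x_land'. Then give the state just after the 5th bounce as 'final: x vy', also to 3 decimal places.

Arc 1: start y=9.740, vy=6.540 → t=2.227, apex=11.922, x_land=30.468, impact vy=-15.286
  bounce: vy ← 0.77·15.286 = 11.771
Arc 2: start y=0.000, vy=11.771 → t=2.402, apex=7.069, x_land=63.329, impact vy=-11.771
  bounce: vy ← 0.77·11.771 = 9.063
Arc 3: start y=0.000, vy=9.063 → t=1.850, apex=4.191, x_land=88.633, impact vy=-9.063
  bounce: vy ← 0.77·9.063 = 6.979
Arc 4: start y=0.000, vy=6.979 → t=1.424, apex=2.485, x_land=108.116, impact vy=-6.979
  bounce: vy ← 0.77·6.979 = 5.374
Arc 5: start y=0.000, vy=5.374 → t=1.097, apex=1.473, x_land=123.119, impact vy=-5.374
  bounce: vy ← 0.77·5.374 = 4.138

1 2.227 11.922 30.468
2 2.402 7.069 63.329
3 1.850 4.191 88.633
4 1.424 2.485 108.116
5 1.097 1.473 123.119
final: 123.119 4.138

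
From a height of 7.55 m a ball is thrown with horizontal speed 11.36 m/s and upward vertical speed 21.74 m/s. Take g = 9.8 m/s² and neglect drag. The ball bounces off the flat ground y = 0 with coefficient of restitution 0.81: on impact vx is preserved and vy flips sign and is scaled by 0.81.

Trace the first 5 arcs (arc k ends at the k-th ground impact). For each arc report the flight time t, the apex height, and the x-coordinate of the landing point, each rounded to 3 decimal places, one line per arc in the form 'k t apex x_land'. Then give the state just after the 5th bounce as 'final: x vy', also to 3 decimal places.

Arc 1: start y=7.550, vy=21.740 → t=4.760, apex=31.664, x_land=54.078, impact vy=-24.912
  bounce: vy ← 0.81·24.912 = 20.179
Arc 2: start y=0.000, vy=20.179 → t=4.118, apex=20.775, x_land=100.860, impact vy=-20.179
  bounce: vy ← 0.81·20.179 = 16.345
Arc 3: start y=0.000, vy=16.345 → t=3.336, apex=13.630, x_land=138.753, impact vy=-16.345
  bounce: vy ← 0.81·16.345 = 13.239
Arc 4: start y=0.000, vy=13.239 → t=2.702, apex=8.943, x_land=169.447, impact vy=-13.239
  bounce: vy ← 0.81·13.239 = 10.724
Arc 5: start y=0.000, vy=10.724 → t=2.189, apex=5.867, x_land=194.308, impact vy=-10.724
  bounce: vy ← 0.81·10.724 = 8.686

1 4.760 31.664 54.078
2 4.118 20.775 100.860
3 3.336 13.630 138.753
4 2.702 8.943 169.447
5 2.189 5.867 194.308
final: 194.308 8.686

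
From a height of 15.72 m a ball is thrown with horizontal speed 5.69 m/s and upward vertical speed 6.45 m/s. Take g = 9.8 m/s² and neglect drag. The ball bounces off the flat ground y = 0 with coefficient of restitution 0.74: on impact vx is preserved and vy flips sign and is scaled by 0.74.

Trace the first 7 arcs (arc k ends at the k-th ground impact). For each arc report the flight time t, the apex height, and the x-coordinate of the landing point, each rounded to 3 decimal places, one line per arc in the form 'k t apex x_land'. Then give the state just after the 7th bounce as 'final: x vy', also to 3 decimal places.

1 2.566 17.843 14.603
2 2.824 9.771 30.672
3 2.090 5.350 42.564
4 1.547 2.930 51.364
5 1.144 1.604 57.875
6 0.847 0.879 62.694
7 0.627 0.481 66.260
final: 66.260 2.272

Arc 1: start y=15.720, vy=6.450 → t=2.566, apex=17.843, x_land=14.603, impact vy=-18.701
  bounce: vy ← 0.74·18.701 = 13.838
Arc 2: start y=0.000, vy=13.838 → t=2.824, apex=9.771, x_land=30.672, impact vy=-13.838
  bounce: vy ← 0.74·13.838 = 10.240
Arc 3: start y=0.000, vy=10.240 → t=2.090, apex=5.350, x_land=42.564, impact vy=-10.240
  bounce: vy ← 0.74·10.240 = 7.578
Arc 4: start y=0.000, vy=7.578 → t=1.547, apex=2.930, x_land=51.364, impact vy=-7.578
  bounce: vy ← 0.74·7.578 = 5.608
Arc 5: start y=0.000, vy=5.608 → t=1.144, apex=1.604, x_land=57.875, impact vy=-5.608
  bounce: vy ← 0.74·5.608 = 4.150
Arc 6: start y=0.000, vy=4.150 → t=0.847, apex=0.879, x_land=62.694, impact vy=-4.150
  bounce: vy ← 0.74·4.150 = 3.071
Arc 7: start y=0.000, vy=3.071 → t=0.627, apex=0.481, x_land=66.260, impact vy=-3.071
  bounce: vy ← 0.74·3.071 = 2.272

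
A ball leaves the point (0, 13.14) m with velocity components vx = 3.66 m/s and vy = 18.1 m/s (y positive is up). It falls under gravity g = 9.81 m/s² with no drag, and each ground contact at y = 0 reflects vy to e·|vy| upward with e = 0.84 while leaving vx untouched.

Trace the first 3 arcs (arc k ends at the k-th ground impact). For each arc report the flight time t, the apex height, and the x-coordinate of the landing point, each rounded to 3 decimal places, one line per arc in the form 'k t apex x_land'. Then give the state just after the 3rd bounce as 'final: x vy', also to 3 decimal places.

1 4.311 29.838 15.780
2 4.144 21.054 30.945
3 3.481 14.855 43.684
final: 43.684 14.341

Arc 1: start y=13.140, vy=18.100 → t=4.311, apex=29.838, x_land=15.780, impact vy=-24.195
  bounce: vy ← 0.84·24.195 = 20.324
Arc 2: start y=0.000, vy=20.324 → t=4.144, apex=21.054, x_land=30.945, impact vy=-20.324
  bounce: vy ← 0.84·20.324 = 17.072
Arc 3: start y=0.000, vy=17.072 → t=3.481, apex=14.855, x_land=43.684, impact vy=-17.072
  bounce: vy ← 0.84·17.072 = 14.341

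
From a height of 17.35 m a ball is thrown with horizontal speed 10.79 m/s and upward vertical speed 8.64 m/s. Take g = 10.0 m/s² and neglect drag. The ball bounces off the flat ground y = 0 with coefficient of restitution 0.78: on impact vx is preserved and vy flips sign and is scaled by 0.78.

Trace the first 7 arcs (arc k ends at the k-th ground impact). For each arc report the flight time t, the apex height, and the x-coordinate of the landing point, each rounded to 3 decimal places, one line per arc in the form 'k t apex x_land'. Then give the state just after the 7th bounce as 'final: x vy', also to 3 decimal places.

Arc 1: start y=17.350, vy=8.640 → t=2.917, apex=21.082, x_land=31.479, impact vy=-20.534
  bounce: vy ← 0.78·20.534 = 16.017
Arc 2: start y=0.000, vy=16.017 → t=3.203, apex=12.827, x_land=66.043, impact vy=-16.017
  bounce: vy ← 0.78·16.017 = 12.493
Arc 3: start y=0.000, vy=12.493 → t=2.499, apex=7.804, x_land=93.002, impact vy=-12.493
  bounce: vy ← 0.78·12.493 = 9.745
Arc 4: start y=0.000, vy=9.745 → t=1.949, apex=4.748, x_land=114.031, impact vy=-9.745
  bounce: vy ← 0.78·9.745 = 7.601
Arc 5: start y=0.000, vy=7.601 → t=1.520, apex=2.889, x_land=130.433, impact vy=-7.601
  bounce: vy ← 0.78·7.601 = 5.929
Arc 6: start y=0.000, vy=5.929 → t=1.186, apex=1.757, x_land=143.227, impact vy=-5.929
  bounce: vy ← 0.78·5.929 = 4.624
Arc 7: start y=0.000, vy=4.624 → t=0.925, apex=1.069, x_land=153.206, impact vy=-4.624
  bounce: vy ← 0.78·4.624 = 3.607

1 2.917 21.082 31.479
2 3.203 12.827 66.043
3 2.499 7.804 93.002
4 1.949 4.748 114.031
5 1.520 2.889 130.433
6 1.186 1.757 143.227
7 0.925 1.069 153.206
final: 153.206 3.607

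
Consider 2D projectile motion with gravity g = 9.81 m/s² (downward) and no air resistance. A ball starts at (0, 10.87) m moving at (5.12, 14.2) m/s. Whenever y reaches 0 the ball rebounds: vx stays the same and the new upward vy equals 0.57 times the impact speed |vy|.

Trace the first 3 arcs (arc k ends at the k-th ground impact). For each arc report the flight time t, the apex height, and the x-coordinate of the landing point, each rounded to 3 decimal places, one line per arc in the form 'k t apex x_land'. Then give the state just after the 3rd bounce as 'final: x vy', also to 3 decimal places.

1 3.524 21.147 18.042
2 2.367 6.871 30.162
3 1.349 2.232 37.070
final: 37.070 3.772

Arc 1: start y=10.870, vy=14.200 → t=3.524, apex=21.147, x_land=18.042, impact vy=-20.369
  bounce: vy ← 0.57·20.369 = 11.611
Arc 2: start y=0.000, vy=11.611 → t=2.367, apex=6.871, x_land=30.162, impact vy=-11.611
  bounce: vy ← 0.57·11.611 = 6.618
Arc 3: start y=0.000, vy=6.618 → t=1.349, apex=2.232, x_land=37.070, impact vy=-6.618
  bounce: vy ← 0.57·6.618 = 3.772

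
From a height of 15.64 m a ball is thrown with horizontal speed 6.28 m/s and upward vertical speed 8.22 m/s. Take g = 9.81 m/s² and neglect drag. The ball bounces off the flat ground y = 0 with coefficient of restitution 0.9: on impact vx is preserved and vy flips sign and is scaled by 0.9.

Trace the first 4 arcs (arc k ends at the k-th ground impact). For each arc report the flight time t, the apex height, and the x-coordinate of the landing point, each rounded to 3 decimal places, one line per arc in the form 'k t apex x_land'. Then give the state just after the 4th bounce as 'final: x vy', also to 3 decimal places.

Arc 1: start y=15.640, vy=8.220 → t=2.810, apex=19.084, x_land=17.649, impact vy=-19.350
  bounce: vy ← 0.9·19.350 = 17.415
Arc 2: start y=0.000, vy=17.415 → t=3.550, apex=15.458, x_land=39.946, impact vy=-17.415
  bounce: vy ← 0.9·17.415 = 15.674
Arc 3: start y=0.000, vy=15.674 → t=3.195, apex=12.521, x_land=60.014, impact vy=-15.674
  bounce: vy ← 0.9·15.674 = 14.106
Arc 4: start y=0.000, vy=14.106 → t=2.876, apex=10.142, x_land=78.074, impact vy=-14.106
  bounce: vy ← 0.9·14.106 = 12.696

1 2.810 19.084 17.649
2 3.550 15.458 39.946
3 3.195 12.521 60.014
4 2.876 10.142 78.074
final: 78.074 12.696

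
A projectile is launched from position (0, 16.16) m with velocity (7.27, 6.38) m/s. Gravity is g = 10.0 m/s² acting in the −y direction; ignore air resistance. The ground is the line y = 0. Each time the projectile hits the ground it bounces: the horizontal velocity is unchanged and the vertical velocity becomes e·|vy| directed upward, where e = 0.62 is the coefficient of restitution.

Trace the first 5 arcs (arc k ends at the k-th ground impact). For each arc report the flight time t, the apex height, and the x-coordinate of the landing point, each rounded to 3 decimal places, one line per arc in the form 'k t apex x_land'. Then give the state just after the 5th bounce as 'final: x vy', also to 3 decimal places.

1 2.546 18.195 18.507
2 2.365 6.994 35.704
3 1.467 2.689 46.366
4 0.909 1.033 52.976
5 0.564 0.397 57.075
final: 57.075 1.748

Arc 1: start y=16.160, vy=6.380 → t=2.546, apex=18.195, x_land=18.507, impact vy=-19.076
  bounce: vy ← 0.62·19.076 = 11.827
Arc 2: start y=0.000, vy=11.827 → t=2.365, apex=6.994, x_land=35.704, impact vy=-11.827
  bounce: vy ← 0.62·11.827 = 7.333
Arc 3: start y=0.000, vy=7.333 → t=1.467, apex=2.689, x_land=46.366, impact vy=-7.333
  bounce: vy ← 0.62·7.333 = 4.546
Arc 4: start y=0.000, vy=4.546 → t=0.909, apex=1.033, x_land=52.976, impact vy=-4.546
  bounce: vy ← 0.62·4.546 = 2.819
Arc 5: start y=0.000, vy=2.819 → t=0.564, apex=0.397, x_land=57.075, impact vy=-2.819
  bounce: vy ← 0.62·2.819 = 1.748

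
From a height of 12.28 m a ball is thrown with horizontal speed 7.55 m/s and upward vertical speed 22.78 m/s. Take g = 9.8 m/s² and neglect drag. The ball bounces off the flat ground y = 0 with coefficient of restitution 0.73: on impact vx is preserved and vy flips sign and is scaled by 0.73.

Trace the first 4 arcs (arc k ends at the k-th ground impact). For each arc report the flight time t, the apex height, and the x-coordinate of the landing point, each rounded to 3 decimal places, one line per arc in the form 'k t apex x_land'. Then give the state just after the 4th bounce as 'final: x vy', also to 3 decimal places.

Arc 1: start y=12.280, vy=22.780 → t=5.137, apex=38.756, x_land=38.783, impact vy=-27.561
  bounce: vy ← 0.73·27.561 = 20.120
Arc 2: start y=0.000, vy=20.120 → t=4.106, apex=20.653, x_land=69.784, impact vy=-20.120
  bounce: vy ← 0.73·20.120 = 14.687
Arc 3: start y=0.000, vy=14.687 → t=2.997, apex=11.006, x_land=92.414, impact vy=-14.687
  bounce: vy ← 0.73·14.687 = 10.722
Arc 4: start y=0.000, vy=10.722 → t=2.188, apex=5.865, x_land=108.935, impact vy=-10.722
  bounce: vy ← 0.73·10.722 = 7.827

1 5.137 38.756 38.783
2 4.106 20.653 69.784
3 2.997 11.006 92.414
4 2.188 5.865 108.935
final: 108.935 7.827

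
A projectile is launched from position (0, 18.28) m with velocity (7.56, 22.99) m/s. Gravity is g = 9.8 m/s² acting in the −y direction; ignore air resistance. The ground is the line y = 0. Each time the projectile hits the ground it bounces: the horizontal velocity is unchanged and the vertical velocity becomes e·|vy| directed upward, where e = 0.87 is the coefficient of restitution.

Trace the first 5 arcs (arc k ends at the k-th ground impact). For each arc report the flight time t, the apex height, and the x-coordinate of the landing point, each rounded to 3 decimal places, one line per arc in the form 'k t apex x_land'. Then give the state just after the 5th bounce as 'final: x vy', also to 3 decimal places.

1 5.385 45.246 40.708
2 5.287 34.247 80.681
3 4.600 25.922 115.457
4 4.002 19.620 145.713
5 3.482 14.850 172.035
final: 172.035 14.843

Arc 1: start y=18.280, vy=22.990 → t=5.385, apex=45.246, x_land=40.708, impact vy=-29.780
  bounce: vy ← 0.87·29.780 = 25.908
Arc 2: start y=0.000, vy=25.908 → t=5.287, apex=34.247, x_land=80.681, impact vy=-25.908
  bounce: vy ← 0.87·25.908 = 22.540
Arc 3: start y=0.000, vy=22.540 → t=4.600, apex=25.922, x_land=115.457, impact vy=-22.540
  bounce: vy ← 0.87·22.540 = 19.610
Arc 4: start y=0.000, vy=19.610 → t=4.002, apex=19.620, x_land=145.713, impact vy=-19.610
  bounce: vy ← 0.87·19.610 = 17.061
Arc 5: start y=0.000, vy=17.061 → t=3.482, apex=14.850, x_land=172.035, impact vy=-17.061
  bounce: vy ← 0.87·17.061 = 14.843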